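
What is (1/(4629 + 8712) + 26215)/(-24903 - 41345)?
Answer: -87433579/220953642 ≈ -0.39571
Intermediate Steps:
(1/(4629 + 8712) + 26215)/(-24903 - 41345) = (1/13341 + 26215)/(-66248) = (1/13341 + 26215)*(-1/66248) = (349734316/13341)*(-1/66248) = -87433579/220953642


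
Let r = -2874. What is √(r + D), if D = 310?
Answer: 2*I*√641 ≈ 50.636*I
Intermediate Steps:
√(r + D) = √(-2874 + 310) = √(-2564) = 2*I*√641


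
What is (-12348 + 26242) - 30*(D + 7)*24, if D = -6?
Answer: 13174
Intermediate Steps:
(-12348 + 26242) - 30*(D + 7)*24 = (-12348 + 26242) - 30*(-6 + 7)*24 = 13894 - 30*1*24 = 13894 - 30*24 = 13894 - 720 = 13174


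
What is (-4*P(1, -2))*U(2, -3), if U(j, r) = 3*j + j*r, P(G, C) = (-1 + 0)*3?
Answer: 0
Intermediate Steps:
P(G, C) = -3 (P(G, C) = -1*3 = -3)
(-4*P(1, -2))*U(2, -3) = (-4*(-3))*(2*(3 - 3)) = 12*(2*0) = 12*0 = 0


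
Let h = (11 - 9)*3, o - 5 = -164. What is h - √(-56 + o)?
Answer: 6 - I*√215 ≈ 6.0 - 14.663*I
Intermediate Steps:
o = -159 (o = 5 - 164 = -159)
h = 6 (h = 2*3 = 6)
h - √(-56 + o) = 6 - √(-56 - 159) = 6 - √(-215) = 6 - I*√215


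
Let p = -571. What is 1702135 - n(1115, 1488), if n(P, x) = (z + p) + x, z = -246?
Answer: 1701464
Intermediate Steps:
n(P, x) = -817 + x (n(P, x) = (-246 - 571) + x = -817 + x)
1702135 - n(1115, 1488) = 1702135 - (-817 + 1488) = 1702135 - 1*671 = 1702135 - 671 = 1701464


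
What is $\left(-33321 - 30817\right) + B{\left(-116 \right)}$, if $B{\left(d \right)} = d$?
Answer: $-64254$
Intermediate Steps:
$\left(-33321 - 30817\right) + B{\left(-116 \right)} = \left(-33321 - 30817\right) - 116 = -64138 - 116 = -64254$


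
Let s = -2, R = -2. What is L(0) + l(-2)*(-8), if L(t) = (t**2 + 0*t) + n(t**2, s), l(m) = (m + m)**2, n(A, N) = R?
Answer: -130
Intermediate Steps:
n(A, N) = -2
l(m) = 4*m**2 (l(m) = (2*m)**2 = 4*m**2)
L(t) = -2 + t**2 (L(t) = (t**2 + 0*t) - 2 = (t**2 + 0) - 2 = t**2 - 2 = -2 + t**2)
L(0) + l(-2)*(-8) = (-2 + 0**2) + (4*(-2)**2)*(-8) = (-2 + 0) + (4*4)*(-8) = -2 + 16*(-8) = -2 - 128 = -130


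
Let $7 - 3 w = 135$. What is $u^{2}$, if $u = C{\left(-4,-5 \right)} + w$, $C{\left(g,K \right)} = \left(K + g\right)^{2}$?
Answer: $\frac{13225}{9} \approx 1469.4$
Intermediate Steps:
$w = - \frac{128}{3}$ ($w = \frac{7}{3} - 45 = - \frac{128}{3} \approx -42.667$)
$u = \frac{115}{3}$ ($u = \left(-5 - 4\right)^{2} - \frac{128}{3} = \left(-9\right)^{2} - \frac{128}{3} = 81 - \frac{128}{3} = \frac{115}{3} \approx 38.333$)
$u^{2} = \left(\frac{115}{3}\right)^{2} = \frac{13225}{9}$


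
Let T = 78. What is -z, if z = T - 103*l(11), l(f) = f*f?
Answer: 12385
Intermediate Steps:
l(f) = f²
z = -12385 (z = 78 - 103*11² = 78 - 103*121 = 78 - 12463 = -12385)
-z = -1*(-12385) = 12385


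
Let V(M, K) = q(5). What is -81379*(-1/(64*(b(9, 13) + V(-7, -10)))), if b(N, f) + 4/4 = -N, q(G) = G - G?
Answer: -81379/640 ≈ -127.15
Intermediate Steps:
q(G) = 0
b(N, f) = -1 - N
V(M, K) = 0
-81379*(-1/(64*(b(9, 13) + V(-7, -10)))) = -81379*(-1/(64*((-1 - 1*9) + 0))) = -81379*(-1/(64*((-1 - 9) + 0))) = -81379*(-1/(64*(-10 + 0))) = -81379/((-64*(-10))) = -81379/640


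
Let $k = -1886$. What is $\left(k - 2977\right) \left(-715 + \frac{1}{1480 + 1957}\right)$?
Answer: $\frac{11950598802}{3437} \approx 3.477 \cdot 10^{6}$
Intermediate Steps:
$\left(k - 2977\right) \left(-715 + \frac{1}{1480 + 1957}\right) = \left(-1886 - 2977\right) \left(-715 + \frac{1}{1480 + 1957}\right) = - 4863 \left(-715 + \frac{1}{3437}\right) = \left(-4863\right) \left(- \frac{2457454}{3437}\right) = \frac{11950598802}{3437}$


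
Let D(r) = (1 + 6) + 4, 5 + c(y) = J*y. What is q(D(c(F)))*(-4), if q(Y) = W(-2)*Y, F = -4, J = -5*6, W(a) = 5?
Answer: -220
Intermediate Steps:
J = -30
c(y) = -5 - 30*y
D(r) = 11 (D(r) = 7 + 4 = 11)
q(Y) = 5*Y
q(D(c(F)))*(-4) = (5*11)*(-4) = 55*(-4) = -220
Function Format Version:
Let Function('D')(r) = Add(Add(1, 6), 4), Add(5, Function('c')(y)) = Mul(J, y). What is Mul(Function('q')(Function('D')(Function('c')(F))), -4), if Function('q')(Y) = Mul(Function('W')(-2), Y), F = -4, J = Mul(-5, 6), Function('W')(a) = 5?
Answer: -220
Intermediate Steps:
J = -30
Function('c')(y) = Add(-5, Mul(-30, y))
Function('D')(r) = 11 (Function('D')(r) = Add(7, 4) = 11)
Function('q')(Y) = Mul(5, Y)
Mul(Function('q')(Function('D')(Function('c')(F))), -4) = Mul(Mul(5, 11), -4) = Mul(55, -4) = -220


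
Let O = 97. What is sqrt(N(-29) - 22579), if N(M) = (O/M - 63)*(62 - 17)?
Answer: I*sqrt(21499759)/29 ≈ 159.89*I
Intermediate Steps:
N(M) = -2835 + 4365/M (N(M) = (97/M - 63)*(62 - 17) = (-63 + 97/M)*45 = -2835 + 4365/M)
sqrt(N(-29) - 22579) = sqrt((-2835 + 4365/(-29)) - 22579) = sqrt((-2835 + 4365*(-1/29)) - 22579) = sqrt((-2835 - 4365/29) - 22579) = sqrt(-86580/29 - 22579) = sqrt(-741371/29) = I*sqrt(21499759)/29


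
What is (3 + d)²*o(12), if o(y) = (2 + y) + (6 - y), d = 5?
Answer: 512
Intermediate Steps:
o(y) = 8
(3 + d)²*o(12) = (3 + 5)²*8 = 8²*8 = 64*8 = 512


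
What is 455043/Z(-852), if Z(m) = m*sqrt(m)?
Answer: 151681*I*sqrt(213)/120984 ≈ 18.298*I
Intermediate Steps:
Z(m) = m**(3/2)
455043/Z(-852) = 455043/((-852)**(3/2)) = 455043/((-1704*I*sqrt(213))) = 455043*(I*sqrt(213)/362952) = 151681*I*sqrt(213)/120984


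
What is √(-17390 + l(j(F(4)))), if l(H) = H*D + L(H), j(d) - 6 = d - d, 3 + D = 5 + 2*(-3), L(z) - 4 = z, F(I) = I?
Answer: 2*I*√4351 ≈ 131.92*I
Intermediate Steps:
L(z) = 4 + z
D = -4 (D = -3 + (5 + 2*(-3)) = -3 + (5 - 6) = -3 - 1 = -4)
j(d) = 6 (j(d) = 6 + (d - d) = 6 + 0 = 6)
l(H) = 4 - 3*H (l(H) = H*(-4) + (4 + H) = -4*H + (4 + H) = 4 - 3*H)
√(-17390 + l(j(F(4)))) = √(-17390 + (4 - 3*6)) = √(-17390 + (4 - 18)) = √(-17390 - 14) = √(-17404) = 2*I*√4351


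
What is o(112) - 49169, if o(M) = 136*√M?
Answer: -49169 + 544*√7 ≈ -47730.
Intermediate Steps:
o(112) - 49169 = 136*√112 - 49169 = 136*(4*√7) - 49169 = 544*√7 - 49169 = -49169 + 544*√7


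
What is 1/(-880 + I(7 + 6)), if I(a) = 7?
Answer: -1/873 ≈ -0.0011455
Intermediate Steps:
1/(-880 + I(7 + 6)) = 1/(-880 + 7) = 1/(-873) = -1/873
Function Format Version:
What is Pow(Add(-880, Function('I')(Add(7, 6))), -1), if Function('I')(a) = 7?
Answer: Rational(-1, 873) ≈ -0.0011455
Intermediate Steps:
Pow(Add(-880, Function('I')(Add(7, 6))), -1) = Pow(Add(-880, 7), -1) = Pow(-873, -1) = Rational(-1, 873)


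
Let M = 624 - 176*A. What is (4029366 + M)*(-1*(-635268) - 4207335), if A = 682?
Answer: -13966631943186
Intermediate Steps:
M = -119408 (M = 624 - 176*682 = 624 - 120032 = -119408)
(4029366 + M)*(-1*(-635268) - 4207335) = (4029366 - 119408)*(-1*(-635268) - 4207335) = 3909958*(635268 - 4207335) = 3909958*(-3572067) = -13966631943186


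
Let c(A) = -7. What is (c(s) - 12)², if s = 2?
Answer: 361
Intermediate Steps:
(c(s) - 12)² = (-7 - 12)² = (-19)² = 361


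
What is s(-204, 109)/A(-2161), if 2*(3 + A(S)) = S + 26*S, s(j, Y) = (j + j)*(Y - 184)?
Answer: -20400/19451 ≈ -1.0488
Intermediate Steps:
s(j, Y) = 2*j*(-184 + Y) (s(j, Y) = (2*j)*(-184 + Y) = 2*j*(-184 + Y))
A(S) = -3 + 27*S/2 (A(S) = -3 + (S + 26*S)/2 = -3 + (27*S)/2 = -3 + 27*S/2)
s(-204, 109)/A(-2161) = (2*(-204)*(-184 + 109))/(-3 + (27/2)*(-2161)) = (2*(-204)*(-75))/(-3 - 58347/2) = 30600/(-58353/2) = 30600*(-2/58353) = -20400/19451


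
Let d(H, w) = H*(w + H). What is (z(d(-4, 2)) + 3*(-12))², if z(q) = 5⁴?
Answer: 346921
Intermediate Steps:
d(H, w) = H*(H + w)
z(q) = 625
(z(d(-4, 2)) + 3*(-12))² = (625 + 3*(-12))² = (625 - 36)² = 589² = 346921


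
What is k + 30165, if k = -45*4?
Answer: 29985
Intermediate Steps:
k = -180
k + 30165 = -180 + 30165 = 29985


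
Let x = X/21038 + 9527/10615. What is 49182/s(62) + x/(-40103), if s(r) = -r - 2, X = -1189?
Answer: -110115262273213161/143291785473760 ≈ -768.47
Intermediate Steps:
x = 187807791/223318370 (x = -1189/21038 + 9527/10615 = 187807791/223318370 ≈ 0.84099)
s(r) = -2 - r
49182/s(62) + x/(-40103) = 49182/(-2 - 1*62) + (187807791/223318370)/(-40103) = 49182/(-2 - 62) + (187807791/223318370)*(-1/40103) = 49182/(-64) - 187807791/8955736592110 = 49182*(-1/64) - 187807791/8955736592110 = -24591/32 - 187807791/8955736592110 = -110115262273213161/143291785473760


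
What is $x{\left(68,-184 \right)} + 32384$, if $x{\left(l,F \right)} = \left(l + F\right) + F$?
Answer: $32084$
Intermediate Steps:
$x{\left(l,F \right)} = l + 2 F$ ($x{\left(l,F \right)} = \left(F + l\right) + F = l + 2 F$)
$x{\left(68,-184 \right)} + 32384 = \left(68 + 2 \left(-184\right)\right) + 32384 = \left(68 - 368\right) + 32384 = -300 + 32384 = 32084$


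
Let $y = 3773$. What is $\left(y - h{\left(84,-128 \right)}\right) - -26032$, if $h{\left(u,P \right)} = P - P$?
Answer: $29805$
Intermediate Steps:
$h{\left(u,P \right)} = 0$
$\left(y - h{\left(84,-128 \right)}\right) - -26032 = \left(3773 - 0\right) - -26032 = \left(3773 + 0\right) + 26032 = 3773 + 26032 = 29805$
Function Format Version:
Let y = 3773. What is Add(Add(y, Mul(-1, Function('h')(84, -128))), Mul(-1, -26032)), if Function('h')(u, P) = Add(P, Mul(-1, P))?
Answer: 29805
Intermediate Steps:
Function('h')(u, P) = 0
Add(Add(y, Mul(-1, Function('h')(84, -128))), Mul(-1, -26032)) = Add(Add(3773, Mul(-1, 0)), Mul(-1, -26032)) = Add(Add(3773, 0), 26032) = Add(3773, 26032) = 29805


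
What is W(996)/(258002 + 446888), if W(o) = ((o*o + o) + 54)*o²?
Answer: 492568680528/352445 ≈ 1.3976e+6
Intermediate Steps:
W(o) = o²*(54 + o + o²) (W(o) = ((o² + o) + 54)*o² = ((o + o²) + 54)*o² = (54 + o + o²)*o² = o²*(54 + o + o²))
W(996)/(258002 + 446888) = (996²*(54 + 996 + 996²))/(258002 + 446888) = (992016*(54 + 996 + 992016))/704890 = (992016*993066)*(1/704890) = 985137361056*(1/704890) = 492568680528/352445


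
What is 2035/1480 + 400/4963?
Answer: 57793/39704 ≈ 1.4556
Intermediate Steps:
2035/1480 + 400/4963 = 2035*(1/1480) + 400*(1/4963) = 11/8 + 400/4963 = 57793/39704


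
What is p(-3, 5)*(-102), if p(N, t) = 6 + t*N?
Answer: 918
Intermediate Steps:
p(N, t) = 6 + N*t
p(-3, 5)*(-102) = (6 - 3*5)*(-102) = (6 - 15)*(-102) = -9*(-102) = 918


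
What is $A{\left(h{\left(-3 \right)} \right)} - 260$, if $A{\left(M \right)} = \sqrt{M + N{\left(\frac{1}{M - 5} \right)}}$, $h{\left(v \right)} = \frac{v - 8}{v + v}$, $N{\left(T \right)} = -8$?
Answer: $-260 + \frac{i \sqrt{222}}{6} \approx -260.0 + 2.4833 i$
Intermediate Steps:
$h{\left(v \right)} = \frac{-8 + v}{2 v}$
$A{\left(M \right)} = \sqrt{-8 + M}$ ($A{\left(M \right)} = \sqrt{M - 8} = \sqrt{-8 + M}$)
$A{\left(h{\left(-3 \right)} \right)} - 260 = \sqrt{-8 + \frac{-8 - 3}{2 \left(-3\right)}} - 260 = \sqrt{-8 + \frac{1}{2} \left(- \frac{1}{3}\right) \left(-11\right)} - 260 = \sqrt{-8 + \frac{11}{6}} - 260 = \sqrt{- \frac{37}{6}} - 260 = \frac{i \sqrt{222}}{6} - 260 = -260 + \frac{i \sqrt{222}}{6}$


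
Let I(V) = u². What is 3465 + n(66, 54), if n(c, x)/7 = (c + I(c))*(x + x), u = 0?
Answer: 53361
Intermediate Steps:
I(V) = 0 (I(V) = 0² = 0)
n(c, x) = 14*c*x (n(c, x) = 7*((c + 0)*(x + x)) = 7*(c*(2*x)) = 7*(2*c*x) = 14*c*x)
3465 + n(66, 54) = 3465 + 14*66*54 = 3465 + 49896 = 53361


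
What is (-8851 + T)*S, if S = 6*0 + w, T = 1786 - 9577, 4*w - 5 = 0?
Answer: -41605/2 ≈ -20803.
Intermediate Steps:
w = 5/4 (w = 5/4 + (¼)*0 = 5/4 + 0 = 5/4 ≈ 1.2500)
T = -7791
S = 5/4 (S = 6*0 + 5/4 = 0 + 5/4 = 5/4 ≈ 1.2500)
(-8851 + T)*S = (-8851 - 7791)*(5/4) = -16642*5/4 = -41605/2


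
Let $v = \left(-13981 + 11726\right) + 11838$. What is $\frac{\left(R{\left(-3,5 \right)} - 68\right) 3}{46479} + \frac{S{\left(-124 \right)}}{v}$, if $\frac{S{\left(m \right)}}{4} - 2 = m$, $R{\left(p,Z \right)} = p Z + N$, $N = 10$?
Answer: $- \frac{8260143}{148469419} \approx -0.055635$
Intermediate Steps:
$R{\left(p,Z \right)} = 10 + Z p$ ($R{\left(p,Z \right)} = p Z + 10 = Z p + 10 = 10 + Z p$)
$S{\left(m \right)} = 8 + 4 m$
$v = 9583$ ($v = -2255 + 11838 = 9583$)
$\frac{\left(R{\left(-3,5 \right)} - 68\right) 3}{46479} + \frac{S{\left(-124 \right)}}{v} = \frac{\left(\left(10 + 5 \left(-3\right)\right) - 68\right) 3}{46479} + \frac{8 + 4 \left(-124\right)}{9583} = \left(\left(10 - 15\right) - 68\right) 3 \cdot \frac{1}{46479} + \left(8 - 496\right) \frac{1}{9583} = \left(-5 - 68\right) 3 \cdot \frac{1}{46479} - \frac{488}{9583} = \left(-73\right) 3 \cdot \frac{1}{46479} - \frac{488}{9583} = \left(-219\right) \frac{1}{46479} - \frac{488}{9583} = - \frac{73}{15493} - \frac{488}{9583} = - \frac{8260143}{148469419}$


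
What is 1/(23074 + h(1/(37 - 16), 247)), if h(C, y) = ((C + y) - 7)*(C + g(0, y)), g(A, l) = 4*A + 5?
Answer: 441/10709980 ≈ 4.1177e-5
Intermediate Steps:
g(A, l) = 5 + 4*A
h(C, y) = (5 + C)*(-7 + C + y) (h(C, y) = ((C + y) - 7)*(C + (5 + 4*0)) = (-7 + C + y)*(C + (5 + 0)) = (-7 + C + y)*(C + 5) = (-7 + C + y)*(5 + C) = (5 + C)*(-7 + C + y))
1/(23074 + h(1/(37 - 16), 247)) = 1/(23074 + (-35 + (1/(37 - 16))² - 2/(37 - 16) + 5*247 + 247/(37 - 16))) = 1/(23074 + (-35 + (1/21)² - 2/21 + 1235 + 247/21)) = 1/(23074 + (-35 + (1/21)² - 2*1/21 + 1235 + (1/21)*247)) = 1/(23074 + (-35 + 1/441 - 2/21 + 1235 + 247/21)) = 1/(23074 + 534346/441) = 1/(10709980/441) = 441/10709980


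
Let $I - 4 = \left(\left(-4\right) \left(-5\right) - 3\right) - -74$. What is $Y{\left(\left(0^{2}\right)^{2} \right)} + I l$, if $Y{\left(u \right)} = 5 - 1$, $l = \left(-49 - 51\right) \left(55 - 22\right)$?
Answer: $-313496$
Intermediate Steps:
$l = -3300$ ($l = \left(-100\right) 33 = -3300$)
$Y{\left(u \right)} = 4$ ($Y{\left(u \right)} = 5 - 1 = 4$)
$I = 95$ ($I = 4 - -91 = 4 + \left(\left(20 - 3\right) + 74\right) = 4 + \left(17 + 74\right) = 4 + 91 = 95$)
$Y{\left(\left(0^{2}\right)^{2} \right)} + I l = 4 + 95 \left(-3300\right) = 4 - 313500 = -313496$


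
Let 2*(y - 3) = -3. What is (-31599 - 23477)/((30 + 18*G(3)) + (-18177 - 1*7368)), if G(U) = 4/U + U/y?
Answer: 55076/25455 ≈ 2.1637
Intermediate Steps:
y = 3/2 (y = 3 + (1/2)*(-3) = 3 - 3/2 = 3/2 ≈ 1.5000)
G(U) = 4/U + 2*U/3 (G(U) = 4/U + U/(3/2) = 4/U + U*(2/3) = 4/U + 2*U/3)
(-31599 - 23477)/((30 + 18*G(3)) + (-18177 - 1*7368)) = (-31599 - 23477)/((30 + 18*(4/3 + (2/3)*3)) + (-18177 - 1*7368)) = -55076/((30 + 18*(4*(1/3) + 2)) + (-18177 - 7368)) = -55076/((30 + 18*(4/3 + 2)) - 25545) = -55076/((30 + 18*(10/3)) - 25545) = -55076/((30 + 60) - 25545) = -55076/(90 - 25545) = -55076/(-25455) = -55076*(-1/25455) = 55076/25455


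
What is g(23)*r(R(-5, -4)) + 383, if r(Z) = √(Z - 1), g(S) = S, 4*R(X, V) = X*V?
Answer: 429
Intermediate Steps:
R(X, V) = V*X/4 (R(X, V) = (X*V)/4 = (V*X)/4 = V*X/4)
r(Z) = √(-1 + Z)
g(23)*r(R(-5, -4)) + 383 = 23*√(-1 + (¼)*(-4)*(-5)) + 383 = 23*√(-1 + 5) + 383 = 23*√4 + 383 = 23*2 + 383 = 46 + 383 = 429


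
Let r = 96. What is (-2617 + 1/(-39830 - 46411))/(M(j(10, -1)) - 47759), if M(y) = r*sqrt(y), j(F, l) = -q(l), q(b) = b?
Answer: 2931074/53383179 ≈ 0.054906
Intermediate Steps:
j(F, l) = -l
M(y) = 96*sqrt(y)
(-2617 + 1/(-39830 - 46411))/(M(j(10, -1)) - 47759) = (-2617 + 1/(-39830 - 46411))/(96*sqrt(-1*(-1)) - 47759) = (-2617 + 1/(-86241))/(96*sqrt(1) - 47759) = (-2617 - 1/86241)/(96*1 - 47759) = -225692698/(86241*(96 - 47759)) = -225692698/86241/(-47663) = -225692698/86241*(-1/47663) = 2931074/53383179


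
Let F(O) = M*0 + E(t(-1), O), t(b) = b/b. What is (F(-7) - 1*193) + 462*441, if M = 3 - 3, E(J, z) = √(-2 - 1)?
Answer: 203549 + I*√3 ≈ 2.0355e+5 + 1.732*I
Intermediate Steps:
t(b) = 1
E(J, z) = I*√3 (E(J, z) = √(-3) = I*√3)
M = 0
F(O) = I*√3 (F(O) = 0*0 + I*√3 = 0 + I*√3 = I*√3)
(F(-7) - 1*193) + 462*441 = (I*√3 - 1*193) + 462*441 = (I*√3 - 193) + 203742 = (-193 + I*√3) + 203742 = 203549 + I*√3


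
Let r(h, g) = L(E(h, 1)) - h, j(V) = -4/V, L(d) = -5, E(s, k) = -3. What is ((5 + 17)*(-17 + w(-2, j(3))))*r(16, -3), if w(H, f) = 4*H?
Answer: 11550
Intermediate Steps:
r(h, g) = -5 - h
((5 + 17)*(-17 + w(-2, j(3))))*r(16, -3) = ((5 + 17)*(-17 + 4*(-2)))*(-5 - 1*16) = (22*(-17 - 8))*(-5 - 16) = (22*(-25))*(-21) = -550*(-21) = 11550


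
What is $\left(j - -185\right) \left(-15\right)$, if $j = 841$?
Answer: $-15390$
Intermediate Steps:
$\left(j - -185\right) \left(-15\right) = \left(841 - -185\right) \left(-15\right) = \left(841 + 185\right) \left(-15\right) = 1026 \left(-15\right) = -15390$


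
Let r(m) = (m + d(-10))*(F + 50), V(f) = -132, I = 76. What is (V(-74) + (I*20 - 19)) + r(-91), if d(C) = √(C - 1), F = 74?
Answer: -9915 + 124*I*√11 ≈ -9915.0 + 411.26*I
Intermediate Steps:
d(C) = √(-1 + C)
r(m) = 124*m + 124*I*√11 (r(m) = (m + √(-1 - 10))*(74 + 50) = (m + √(-11))*124 = (m + I*√11)*124 = 124*m + 124*I*√11)
(V(-74) + (I*20 - 19)) + r(-91) = (-132 + (76*20 - 19)) + (124*(-91) + 124*I*√11) = (-132 + (1520 - 19)) + (-11284 + 124*I*√11) = (-132 + 1501) + (-11284 + 124*I*√11) = 1369 + (-11284 + 124*I*√11) = -9915 + 124*I*√11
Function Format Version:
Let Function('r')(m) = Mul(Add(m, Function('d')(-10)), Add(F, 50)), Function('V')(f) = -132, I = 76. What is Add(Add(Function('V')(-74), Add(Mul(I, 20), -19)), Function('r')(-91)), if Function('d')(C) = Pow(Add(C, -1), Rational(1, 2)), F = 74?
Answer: Add(-9915, Mul(124, I, Pow(11, Rational(1, 2)))) ≈ Add(-9915.0, Mul(411.26, I))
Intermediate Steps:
Function('d')(C) = Pow(Add(-1, C), Rational(1, 2))
Function('r')(m) = Add(Mul(124, m), Mul(124, I, Pow(11, Rational(1, 2)))) (Function('r')(m) = Mul(Add(m, Pow(Add(-1, -10), Rational(1, 2))), Add(74, 50)) = Mul(Add(m, Pow(-11, Rational(1, 2))), 124) = Mul(Add(m, Mul(I, Pow(11, Rational(1, 2)))), 124) = Add(Mul(124, m), Mul(124, I, Pow(11, Rational(1, 2)))))
Add(Add(Function('V')(-74), Add(Mul(I, 20), -19)), Function('r')(-91)) = Add(Add(-132, Add(Mul(76, 20), -19)), Add(Mul(124, -91), Mul(124, I, Pow(11, Rational(1, 2))))) = Add(Add(-132, Add(1520, -19)), Add(-11284, Mul(124, I, Pow(11, Rational(1, 2))))) = Add(Add(-132, 1501), Add(-11284, Mul(124, I, Pow(11, Rational(1, 2))))) = Add(1369, Add(-11284, Mul(124, I, Pow(11, Rational(1, 2))))) = Add(-9915, Mul(124, I, Pow(11, Rational(1, 2))))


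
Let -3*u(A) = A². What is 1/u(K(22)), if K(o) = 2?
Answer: -¾ ≈ -0.75000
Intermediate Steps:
u(A) = -A²/3
1/u(K(22)) = 1/(-⅓*2²) = 1/(-⅓*4) = 1/(-4/3) = -¾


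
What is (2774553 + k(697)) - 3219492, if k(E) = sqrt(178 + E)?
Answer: -444939 + 5*sqrt(35) ≈ -4.4491e+5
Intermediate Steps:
(2774553 + k(697)) - 3219492 = (2774553 + sqrt(178 + 697)) - 3219492 = (2774553 + sqrt(875)) - 3219492 = (2774553 + 5*sqrt(35)) - 3219492 = -444939 + 5*sqrt(35)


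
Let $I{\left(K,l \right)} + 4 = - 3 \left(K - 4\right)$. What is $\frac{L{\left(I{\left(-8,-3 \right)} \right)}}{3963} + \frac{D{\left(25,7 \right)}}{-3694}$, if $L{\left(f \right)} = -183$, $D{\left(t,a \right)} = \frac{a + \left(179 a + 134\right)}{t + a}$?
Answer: $- \frac{4526081}{78076384} \approx -0.05797$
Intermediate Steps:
$D{\left(t,a \right)} = \frac{134 + 180 a}{a + t}$ ($D{\left(t,a \right)} = \frac{a + \left(134 + 179 a\right)}{a + t} = \frac{134 + 180 a}{a + t}$)
$I{\left(K,l \right)} = 8 - 3 K$ ($I{\left(K,l \right)} = -4 - 3 \left(K - 4\right) = -4 - 3 \left(-4 + K\right) = -4 - \left(-12 + 3 K\right) = 8 - 3 K$)
$\frac{L{\left(I{\left(-8,-3 \right)} \right)}}{3963} + \frac{D{\left(25,7 \right)}}{-3694} = - \frac{183}{3963} + \frac{2 \frac{1}{7 + 25} \left(67 + 90 \cdot 7\right)}{-3694} = \left(-183\right) \frac{1}{3963} + \frac{2 \left(67 + 630\right)}{32} \left(- \frac{1}{3694}\right) = - \frac{61}{1321} + 2 \cdot \frac{1}{32} \cdot 697 \left(- \frac{1}{3694}\right) = - \frac{61}{1321} + \frac{697}{16} \left(- \frac{1}{3694}\right) = - \frac{61}{1321} - \frac{697}{59104} = - \frac{4526081}{78076384}$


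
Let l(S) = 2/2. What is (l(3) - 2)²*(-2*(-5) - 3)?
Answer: 7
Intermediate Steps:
l(S) = 1 (l(S) = 2*(½) = 1)
(l(3) - 2)²*(-2*(-5) - 3) = (1 - 2)²*(-2*(-5) - 3) = (-1)²*(10 - 3) = 1*7 = 7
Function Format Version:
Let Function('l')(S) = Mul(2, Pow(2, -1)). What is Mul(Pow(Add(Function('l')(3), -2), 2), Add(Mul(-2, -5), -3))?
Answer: 7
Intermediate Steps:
Function('l')(S) = 1 (Function('l')(S) = Mul(2, Rational(1, 2)) = 1)
Mul(Pow(Add(Function('l')(3), -2), 2), Add(Mul(-2, -5), -3)) = Mul(Pow(Add(1, -2), 2), Add(Mul(-2, -5), -3)) = Mul(Pow(-1, 2), Add(10, -3)) = Mul(1, 7) = 7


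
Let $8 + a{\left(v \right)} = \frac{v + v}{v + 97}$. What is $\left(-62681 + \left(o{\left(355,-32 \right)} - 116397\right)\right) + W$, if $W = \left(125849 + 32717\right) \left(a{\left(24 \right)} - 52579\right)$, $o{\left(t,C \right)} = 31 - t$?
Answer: $- \frac{1008973835756}{121} \approx -8.3386 \cdot 10^{9}$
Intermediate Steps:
$a{\left(v \right)} = -8 + \frac{2 v}{97 + v}$ ($a{\left(v \right)} = -8 + \frac{v + v}{v + 97} = -8 + \frac{2 v}{97 + v}$)
$W = - \frac{1008952128114}{121}$ ($W = \left(125849 + 32717\right) \left(\frac{2 \left(-388 - 72\right)}{97 + 24} - 52579\right) = 158566 \left(\frac{2 \left(-388 - 72\right)}{121} - 52579\right) = 158566 \left(2 \cdot \frac{1}{121} \left(-460\right) - 52579\right) = 158566 \left(- \frac{920}{121} - 52579\right) = 158566 \left(- \frac{6362979}{121}\right) = - \frac{1008952128114}{121} \approx -8.3384 \cdot 10^{9}$)
$\left(-62681 + \left(o{\left(355,-32 \right)} - 116397\right)\right) + W = \left(-62681 + \left(\left(31 - 355\right) - 116397\right)\right) - \frac{1008952128114}{121} = \left(-62681 - 116721\right) - \frac{1008952128114}{121} = -179402 - \frac{1008952128114}{121} = - \frac{1008973835756}{121}$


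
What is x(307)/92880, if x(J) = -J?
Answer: -307/92880 ≈ -0.0033053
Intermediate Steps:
x(307)/92880 = -1*307/92880 = -307*1/92880 = -307/92880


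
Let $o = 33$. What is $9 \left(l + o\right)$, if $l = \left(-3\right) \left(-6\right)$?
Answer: $459$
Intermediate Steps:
$l = 18$
$9 \left(l + o\right) = 9 \left(18 + 33\right) = 9 \cdot 51 = 459$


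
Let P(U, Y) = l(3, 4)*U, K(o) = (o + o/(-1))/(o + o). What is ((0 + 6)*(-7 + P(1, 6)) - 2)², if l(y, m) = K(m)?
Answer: 1936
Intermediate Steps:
K(o) = 0 (K(o) = (o + o*(-1))/((2*o)) = (o - o)*(1/(2*o)) = 0*(1/(2*o)) = 0)
l(y, m) = 0
P(U, Y) = 0 (P(U, Y) = 0*U = 0)
((0 + 6)*(-7 + P(1, 6)) - 2)² = ((0 + 6)*(-7 + 0) - 2)² = (6*(-7) - 2)² = (-42 - 2)² = (-44)² = 1936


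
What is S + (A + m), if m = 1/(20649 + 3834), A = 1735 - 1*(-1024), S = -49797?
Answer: -1151631353/24483 ≈ -47038.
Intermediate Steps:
A = 2759 (A = 1735 + 1024 = 2759)
m = 1/24483 ≈ 4.0845e-5
S + (A + m) = -49797 + (2759 + 1/24483) = -49797 + 67548598/24483 = -1151631353/24483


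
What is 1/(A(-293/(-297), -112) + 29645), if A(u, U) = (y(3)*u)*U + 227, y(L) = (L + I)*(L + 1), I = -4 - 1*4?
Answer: 297/9528304 ≈ 3.1170e-5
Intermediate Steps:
I = -8 (I = -4 - 4 = -8)
y(L) = (1 + L)*(-8 + L) (y(L) = (L - 8)*(L + 1) = (-8 + L)*(1 + L) = (1 + L)*(-8 + L))
A(u, U) = 227 - 20*U*u (A(u, U) = ((-8 + 3² - 7*3)*u)*U + 227 = ((-8 + 9 - 21)*u)*U + 227 = (-20*u)*U + 227 = -20*U*u + 227 = 227 - 20*U*u)
1/(A(-293/(-297), -112) + 29645) = 1/((227 - 20*(-112)*(-293/(-297))) + 29645) = 1/((227 - 20*(-112)*(-293*(-1/297))) + 29645) = 1/((227 - 20*(-112)*293/297) + 29645) = 1/((227 + 656320/297) + 29645) = 1/(723739/297 + 29645) = 1/(9528304/297) = 297/9528304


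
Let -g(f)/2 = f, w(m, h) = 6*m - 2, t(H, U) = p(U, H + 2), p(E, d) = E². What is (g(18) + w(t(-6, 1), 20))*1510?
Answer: -48320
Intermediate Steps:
t(H, U) = U²
w(m, h) = -2 + 6*m
g(f) = -2*f
(g(18) + w(t(-6, 1), 20))*1510 = (-2*18 + (-2 + 6*1²))*1510 = (-36 + (-2 + 6*1))*1510 = (-36 + (-2 + 6))*1510 = (-36 + 4)*1510 = -32*1510 = -48320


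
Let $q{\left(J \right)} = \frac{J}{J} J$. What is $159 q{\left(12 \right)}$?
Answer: $1908$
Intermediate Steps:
$q{\left(J \right)} = J$ ($q{\left(J \right)} = 1 J = J$)
$159 q{\left(12 \right)} = 159 \cdot 12 = 1908$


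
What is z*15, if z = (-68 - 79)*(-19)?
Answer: 41895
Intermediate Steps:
z = 2793 (z = -147*(-19) = 2793)
z*15 = 2793*15 = 41895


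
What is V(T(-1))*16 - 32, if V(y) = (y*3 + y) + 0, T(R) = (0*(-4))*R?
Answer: -32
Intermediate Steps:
T(R) = 0 (T(R) = 0*R = 0)
V(y) = 4*y (V(y) = (3*y + y) + 0 = 4*y + 0 = 4*y)
V(T(-1))*16 - 32 = (4*0)*16 - 32 = 0*16 - 32 = 0 - 32 = -32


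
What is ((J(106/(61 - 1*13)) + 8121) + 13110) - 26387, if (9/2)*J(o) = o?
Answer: -556795/108 ≈ -5155.5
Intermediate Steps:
J(o) = 2*o/9
((J(106/(61 - 1*13)) + 8121) + 13110) - 26387 = ((2*(106/(61 - 1*13))/9 + 8121) + 13110) - 26387 = ((2*(106/(61 - 13))/9 + 8121) + 13110) - 26387 = ((2*(106/48)/9 + 8121) + 13110) - 26387 = ((2*(106*(1/48))/9 + 8121) + 13110) - 26387 = (((2/9)*(53/24) + 8121) + 13110) - 26387 = ((53/108 + 8121) + 13110) - 26387 = (877121/108 + 13110) - 26387 = 2293001/108 - 26387 = -556795/108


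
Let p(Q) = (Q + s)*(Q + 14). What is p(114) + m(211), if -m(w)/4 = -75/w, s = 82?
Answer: 5293868/211 ≈ 25089.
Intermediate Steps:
m(w) = 300/w (m(w) = -(-300)/w = 300/w)
p(Q) = (14 + Q)*(82 + Q) (p(Q) = (Q + 82)*(Q + 14) = (82 + Q)*(14 + Q) = (14 + Q)*(82 + Q))
p(114) + m(211) = (1148 + 114² + 96*114) + 300/211 = (1148 + 12996 + 10944) + 300*(1/211) = 25088 + 300/211 = 5293868/211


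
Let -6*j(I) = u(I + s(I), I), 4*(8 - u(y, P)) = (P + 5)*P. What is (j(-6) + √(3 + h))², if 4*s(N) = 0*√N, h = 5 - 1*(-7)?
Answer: 2329/144 - 13*√15/6 ≈ 7.7822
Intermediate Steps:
h = 12 (h = 5 + 7 = 12)
s(N) = 0 (s(N) = (0*√N)/4 = (¼)*0 = 0)
u(y, P) = 8 - P*(5 + P)/4 (u(y, P) = 8 - (P + 5)*P/4 = 8 - (5 + P)*P/4 = 8 - P*(5 + P)/4)
j(I) = -4/3 + I²/24 + 5*I/24 (j(I) = -(8 - 5*I/4 - I²/4)/6 = -4/3 + I²/24 + 5*I/24)
(j(-6) + √(3 + h))² = ((-4/3 + (1/24)*(-6)² + (5/24)*(-6)) + √(3 + 12))² = ((-4/3 + (1/24)*36 - 5/4) + √15)² = ((-4/3 + 3/2 - 5/4) + √15)² = (-13/12 + √15)²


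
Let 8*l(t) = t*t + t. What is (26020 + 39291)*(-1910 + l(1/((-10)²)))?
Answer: -9979514203589/80000 ≈ -1.2474e+8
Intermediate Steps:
l(t) = t/8 + t²/8 (l(t) = (t*t + t)/8 = (t² + t)/8 = (t + t²)/8 = t/8 + t²/8)
(26020 + 39291)*(-1910 + l(1/((-10)²))) = (26020 + 39291)*(-1910 + (1 + 1/((-10)²))/(8*((-10)²))) = 65311*(-1910 + (⅛)*(1 + 1/100)/100) = 65311*(-1910 + (⅛)*(1/100)*(1 + 1/100)) = 65311*(-1910 + (⅛)*(1/100)*(101/100)) = 65311*(-1910 + 101/80000) = 65311*(-152799899/80000) = -9979514203589/80000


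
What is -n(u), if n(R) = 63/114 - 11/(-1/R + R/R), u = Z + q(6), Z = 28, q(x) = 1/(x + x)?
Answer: 134041/12350 ≈ 10.854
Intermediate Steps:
q(x) = 1/(2*x)
u = 337/12 (u = 28 + (½)/6 = 28 + (½)*(⅙) = 28 + 1/12 = 337/12 ≈ 28.083)
n(R) = 21/38 - 11/(1 - 1/R) (n(R) = 63*(1/114) - 11/(-1/R + 1) = 21/38 - 11/(1 - 1/R))
-n(u) = -(-21 - 397*337/12)/(38*(-1 + 337/12)) = -(-21 - 133789/12)/(38*325/12) = -12*(-134041)/(38*325*12) = -1*(-134041/12350) = 134041/12350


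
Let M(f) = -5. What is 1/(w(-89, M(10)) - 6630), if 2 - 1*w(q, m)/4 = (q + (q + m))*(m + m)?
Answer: -1/13942 ≈ -7.1726e-5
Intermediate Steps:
w(q, m) = 8 - 8*m*(m + 2*q) (w(q, m) = 8 - 4*(q + (q + m))*(m + m) = 8 - 4*(q + (m + q))*2*m = 8 - 4*(m + 2*q)*2*m = 8 - 8*m*(m + 2*q))
1/(w(-89, M(10)) - 6630) = 1/((8 - 8*(-5)² - 16*(-5)*(-89)) - 6630) = 1/((8 - 8*25 - 7120) - 6630) = 1/((8 - 200 - 7120) - 6630) = 1/(-7312 - 6630) = 1/(-13942) = -1/13942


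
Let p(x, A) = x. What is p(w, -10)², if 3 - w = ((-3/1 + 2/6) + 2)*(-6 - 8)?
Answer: 361/9 ≈ 40.111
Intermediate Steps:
w = -19/3 (w = 3 - ((-3/1 + 2/6) + 2)*(-6 - 8) = 3 - ((-3*1 + 2*(⅙)) + 2)*(-14) = 3 - ((-3 + ⅓) + 2)*(-14) = 3 - (-8/3 + 2)*(-14) = 3 - (-2)*(-14)/3 = 3 - 1*28/3 = 3 - 28/3 = -19/3 ≈ -6.3333)
p(w, -10)² = (-19/3)² = 361/9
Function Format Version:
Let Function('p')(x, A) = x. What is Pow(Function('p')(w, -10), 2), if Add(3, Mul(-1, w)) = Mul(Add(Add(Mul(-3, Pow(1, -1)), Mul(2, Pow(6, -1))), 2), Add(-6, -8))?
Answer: Rational(361, 9) ≈ 40.111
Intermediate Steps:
w = Rational(-19, 3) (w = Add(3, Mul(-1, Mul(Add(Add(Mul(-3, Pow(1, -1)), Mul(2, Pow(6, -1))), 2), Add(-6, -8)))) = Add(3, Mul(-1, Mul(Add(Add(Mul(-3, 1), Mul(2, Rational(1, 6))), 2), -14))) = Add(3, Mul(-1, Mul(Add(Add(-3, Rational(1, 3)), 2), -14))) = Add(3, Mul(-1, Mul(Add(Rational(-8, 3), 2), -14))) = Add(3, Mul(-1, Mul(Rational(-2, 3), -14))) = Add(3, Mul(-1, Rational(28, 3))) = Add(3, Rational(-28, 3)) = Rational(-19, 3) ≈ -6.3333)
Pow(Function('p')(w, -10), 2) = Pow(Rational(-19, 3), 2) = Rational(361, 9)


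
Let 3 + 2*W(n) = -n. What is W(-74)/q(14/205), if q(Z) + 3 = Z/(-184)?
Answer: -9430/797 ≈ -11.832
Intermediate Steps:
W(n) = -3/2 - n/2 (W(n) = -3/2 + (-n)/2 = -3/2 - n/2)
q(Z) = -3 - Z/184 (q(Z) = -3 + Z/(-184) = -3 + Z*(-1/184) = -3 - Z/184)
W(-74)/q(14/205) = (-3/2 - ½*(-74))/(-3 - 7/(92*205)) = (-3/2 + 37)/(-3 - 7/(92*205)) = 71/(2*(-3 - 1/184*14/205)) = 71/(2*(-3 - 7/18860)) = 71/(2*(-56587/18860)) = (71/2)*(-18860/56587) = -9430/797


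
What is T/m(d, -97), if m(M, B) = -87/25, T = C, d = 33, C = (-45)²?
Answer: -16875/29 ≈ -581.90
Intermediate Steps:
C = 2025
T = 2025
m(M, B) = -87/25 (m(M, B) = -87*1/25 = -87/25)
T/m(d, -97) = 2025/(-87/25) = 2025*(-25/87) = -16875/29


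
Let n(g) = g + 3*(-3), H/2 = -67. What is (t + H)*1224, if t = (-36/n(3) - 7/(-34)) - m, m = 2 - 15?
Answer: -140508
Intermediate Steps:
H = -134 (H = 2*(-67) = -134)
n(g) = -9 + g (n(g) = g - 9 = -9 + g)
m = -13
t = 653/34 (t = (-36/(-9 + 3) - 7/(-34)) - 1*(-13) = (-36/(-6) - 7*(-1/34)) + 13 = (-36*(-⅙) + 7/34) + 13 = (6 + 7/34) + 13 = 211/34 + 13 = 653/34 ≈ 19.206)
(t + H)*1224 = (653/34 - 134)*1224 = -3903/34*1224 = -140508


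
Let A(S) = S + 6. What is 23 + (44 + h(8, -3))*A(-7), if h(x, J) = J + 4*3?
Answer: -30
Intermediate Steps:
h(x, J) = 12 + J (h(x, J) = J + 12 = 12 + J)
A(S) = 6 + S
23 + (44 + h(8, -3))*A(-7) = 23 + (44 + (12 - 3))*(6 - 7) = 23 + (44 + 9)*(-1) = 23 + 53*(-1) = 23 - 53 = -30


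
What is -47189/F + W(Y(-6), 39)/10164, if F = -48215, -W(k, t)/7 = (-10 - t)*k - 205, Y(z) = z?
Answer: 64227293/70008180 ≈ 0.91743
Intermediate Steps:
W(k, t) = 1435 - 7*k*(-10 - t) (W(k, t) = -7*((-10 - t)*k - 205) = -7*(k*(-10 - t) - 205) = -7*(-205 + k*(-10 - t)) = 1435 - 7*k*(-10 - t))
-47189/F + W(Y(-6), 39)/10164 = -47189/(-48215) + (1435 + 70*(-6) + 7*(-6)*39)/10164 = -47189*(-1/48215) + (1435 - 420 - 1638)*(1/10164) = 47189/48215 - 623*1/10164 = 47189/48215 - 89/1452 = 64227293/70008180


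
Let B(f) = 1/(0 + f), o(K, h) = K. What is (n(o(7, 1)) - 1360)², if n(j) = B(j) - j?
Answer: 91546624/49 ≈ 1.8683e+6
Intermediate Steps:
B(f) = 1/f
n(j) = 1/j - j
(n(o(7, 1)) - 1360)² = ((1/7 - 1*7) - 1360)² = ((⅐ - 7) - 1360)² = (-48/7 - 1360)² = (-9568/7)² = 91546624/49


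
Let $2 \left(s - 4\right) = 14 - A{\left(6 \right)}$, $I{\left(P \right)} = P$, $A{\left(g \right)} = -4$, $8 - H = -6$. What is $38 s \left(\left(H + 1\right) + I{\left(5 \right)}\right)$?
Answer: $9880$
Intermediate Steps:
$H = 14$ ($H = 8 - -6 = 8 + 6 = 14$)
$s = 13$ ($s = 4 + \frac{14 - -4}{2} = 4 + \frac{14 + 4}{2} = 4 + \frac{1}{2} \cdot 18 = 4 + 9 = 13$)
$38 s \left(\left(H + 1\right) + I{\left(5 \right)}\right) = 38 \cdot 13 \left(\left(14 + 1\right) + 5\right) = 494 \left(15 + 5\right) = 494 \cdot 20 = 9880$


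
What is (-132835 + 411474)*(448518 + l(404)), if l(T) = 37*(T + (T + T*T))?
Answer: 1816003490434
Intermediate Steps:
l(T) = 37*T² + 74*T (l(T) = 37*(T + (T + T²)) = 37*(T² + 2*T) = 37*T² + 74*T)
(-132835 + 411474)*(448518 + l(404)) = (-132835 + 411474)*(448518 + 37*404*(2 + 404)) = 278639*(448518 + 37*404*406) = 278639*(448518 + 6068888) = 278639*6517406 = 1816003490434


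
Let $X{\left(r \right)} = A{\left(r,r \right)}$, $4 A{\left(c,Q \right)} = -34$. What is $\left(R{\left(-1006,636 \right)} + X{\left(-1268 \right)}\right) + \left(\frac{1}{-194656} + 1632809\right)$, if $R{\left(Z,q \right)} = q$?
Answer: $\frac{317958215343}{194656} \approx 1.6334 \cdot 10^{6}$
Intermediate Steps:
$A{\left(c,Q \right)} = - \frac{17}{2}$ ($A{\left(c,Q \right)} = \frac{1}{4} \left(-34\right) = - \frac{17}{2}$)
$X{\left(r \right)} = - \frac{17}{2}$
$\left(R{\left(-1006,636 \right)} + X{\left(-1268 \right)}\right) + \left(\frac{1}{-194656} + 1632809\right) = \left(636 - \frac{17}{2}\right) + \left(\frac{1}{-194656} + 1632809\right) = \frac{1255}{2} + \left(- \frac{1}{194656} + 1632809\right) = \frac{1255}{2} + \frac{317836068703}{194656} = \frac{317958215343}{194656}$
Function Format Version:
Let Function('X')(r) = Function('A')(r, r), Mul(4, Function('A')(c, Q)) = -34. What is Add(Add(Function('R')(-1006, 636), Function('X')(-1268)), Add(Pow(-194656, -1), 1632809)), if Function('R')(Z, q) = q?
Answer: Rational(317958215343, 194656) ≈ 1.6334e+6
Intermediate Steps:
Function('A')(c, Q) = Rational(-17, 2) (Function('A')(c, Q) = Mul(Rational(1, 4), -34) = Rational(-17, 2))
Function('X')(r) = Rational(-17, 2)
Add(Add(Function('R')(-1006, 636), Function('X')(-1268)), Add(Pow(-194656, -1), 1632809)) = Add(Add(636, Rational(-17, 2)), Add(Pow(-194656, -1), 1632809)) = Add(Rational(1255, 2), Add(Rational(-1, 194656), 1632809)) = Add(Rational(1255, 2), Rational(317836068703, 194656)) = Rational(317958215343, 194656)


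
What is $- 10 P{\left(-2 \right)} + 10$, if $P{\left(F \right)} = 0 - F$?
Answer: $-10$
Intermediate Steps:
$P{\left(F \right)} = - F$
$- 10 P{\left(-2 \right)} + 10 = - 10 \left(\left(-1\right) \left(-2\right)\right) + 10 = \left(-10\right) 2 + 10 = -20 + 10 = -10$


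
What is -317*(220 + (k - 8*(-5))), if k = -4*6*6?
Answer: -36772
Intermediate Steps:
k = -144 (k = -24*6 = -144)
-317*(220 + (k - 8*(-5))) = -317*(220 + (-144 - 8*(-5))) = -317*(220 + (-144 + 40)) = -317*(220 - 104) = -317*116 = -36772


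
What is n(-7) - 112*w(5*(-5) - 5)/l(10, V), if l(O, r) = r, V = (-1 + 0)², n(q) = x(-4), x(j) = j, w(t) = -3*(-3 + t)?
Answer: -11092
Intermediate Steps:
w(t) = 9 - 3*t
n(q) = -4
V = 1 (V = (-1)² = 1)
n(-7) - 112*w(5*(-5) - 5)/l(10, V) = -4 - 112*(9 - 3*(5*(-5) - 5))/1 = -4 - 112*(9 - 3*(-25 - 5)) = -4 - 112*(9 - 3*(-30)) = -4 - 112*(9 + 90) = -4 - 11088 = -11092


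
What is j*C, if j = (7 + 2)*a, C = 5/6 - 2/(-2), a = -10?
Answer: -165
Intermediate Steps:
C = 11/6 (C = 5*(⅙) - 2*(-½) = ⅚ + 1 = 11/6 ≈ 1.8333)
j = -90 (j = (7 + 2)*(-10) = 9*(-10) = -90)
j*C = -90*11/6 = -165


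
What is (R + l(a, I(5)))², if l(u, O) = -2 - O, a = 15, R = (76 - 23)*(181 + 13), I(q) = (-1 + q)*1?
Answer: 105596176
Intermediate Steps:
I(q) = -1 + q
R = 10282 (R = 53*194 = 10282)
(R + l(a, I(5)))² = (10282 + (-2 - (-1 + 5)))² = (10282 + (-2 - 1*4))² = (10282 + (-2 - 4))² = (10282 - 6)² = 10276² = 105596176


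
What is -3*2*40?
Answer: -240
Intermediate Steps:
-3*2*40 = -6*40 = -240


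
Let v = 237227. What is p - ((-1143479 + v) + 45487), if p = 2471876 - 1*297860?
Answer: 3034781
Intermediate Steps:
p = 2174016 (p = 2471876 - 297860 = 2174016)
p - ((-1143479 + v) + 45487) = 2174016 - ((-1143479 + 237227) + 45487) = 2174016 - (-906252 + 45487) = 2174016 - 1*(-860765) = 2174016 + 860765 = 3034781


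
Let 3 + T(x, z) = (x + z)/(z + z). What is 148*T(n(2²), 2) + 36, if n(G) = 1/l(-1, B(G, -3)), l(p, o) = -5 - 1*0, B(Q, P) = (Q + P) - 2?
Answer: -1707/5 ≈ -341.40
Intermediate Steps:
B(Q, P) = -2 + P + Q (B(Q, P) = (P + Q) - 2 = -2 + P + Q)
l(p, o) = -5 (l(p, o) = -5 + 0 = -5)
n(G) = -⅕ (n(G) = 1/(-5) = -⅕)
T(x, z) = -3 + (x + z)/(2*z) (T(x, z) = -3 + (x + z)/(z + z) = -3 + (x + z)/((2*z)) = -3 + (x + z)*(1/(2*z)) = -3 + (x + z)/(2*z))
148*T(n(2²), 2) + 36 = 148*((½)*(-⅕ - 5*2)/2) + 36 = 148*((½)*(½)*(-⅕ - 10)) + 36 = 148*((½)*(½)*(-51/5)) + 36 = 148*(-51/20) + 36 = -1887/5 + 36 = -1707/5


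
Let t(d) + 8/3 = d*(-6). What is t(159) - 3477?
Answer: -13301/3 ≈ -4433.7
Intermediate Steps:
t(d) = -8/3 - 6*d (t(d) = -8/3 + d*(-6) = -8/3 - 6*d)
t(159) - 3477 = (-8/3 - 6*159) - 3477 = (-8/3 - 954) - 3477 = -2870/3 - 3477 = -13301/3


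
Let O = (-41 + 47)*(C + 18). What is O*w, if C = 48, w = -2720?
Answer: -1077120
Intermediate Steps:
O = 396 (O = (-41 + 47)*(48 + 18) = 6*66 = 396)
O*w = 396*(-2720) = -1077120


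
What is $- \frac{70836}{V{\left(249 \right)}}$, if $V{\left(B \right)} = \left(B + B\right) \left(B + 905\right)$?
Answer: $- \frac{5903}{47891} \approx -0.12326$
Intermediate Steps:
$V{\left(B \right)} = 2 B \left(905 + B\right)$
$- \frac{70836}{V{\left(249 \right)}} = - \frac{70836}{2 \cdot 249 \left(905 + 249\right)} = - \frac{70836}{2 \cdot 249 \cdot 1154} = - \frac{70836}{574692} = \left(-70836\right) \frac{1}{574692} = - \frac{5903}{47891}$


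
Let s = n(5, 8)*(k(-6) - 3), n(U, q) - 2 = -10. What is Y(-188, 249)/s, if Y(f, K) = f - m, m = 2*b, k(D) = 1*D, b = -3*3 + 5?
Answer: -5/2 ≈ -2.5000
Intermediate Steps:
b = -4 (b = -9 + 5 = -4)
n(U, q) = -8 (n(U, q) = 2 - 10 = -8)
k(D) = D
s = 72 (s = -8*(-6 - 3) = -8*(-9) = 72)
m = -8 (m = 2*(-4) = -8)
Y(f, K) = 8 + f (Y(f, K) = f - 1*(-8) = f + 8 = 8 + f)
Y(-188, 249)/s = (8 - 188)/72 = -180*1/72 = -5/2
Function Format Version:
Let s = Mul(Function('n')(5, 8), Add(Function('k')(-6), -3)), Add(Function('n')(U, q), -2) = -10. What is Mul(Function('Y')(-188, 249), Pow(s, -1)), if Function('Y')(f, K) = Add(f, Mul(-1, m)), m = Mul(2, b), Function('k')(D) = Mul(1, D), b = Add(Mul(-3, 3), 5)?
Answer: Rational(-5, 2) ≈ -2.5000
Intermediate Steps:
b = -4 (b = Add(-9, 5) = -4)
Function('n')(U, q) = -8 (Function('n')(U, q) = Add(2, -10) = -8)
Function('k')(D) = D
s = 72 (s = Mul(-8, Add(-6, -3)) = Mul(-8, -9) = 72)
m = -8 (m = Mul(2, -4) = -8)
Function('Y')(f, K) = Add(8, f) (Function('Y')(f, K) = Add(f, Mul(-1, -8)) = Add(f, 8) = Add(8, f))
Mul(Function('Y')(-188, 249), Pow(s, -1)) = Mul(Add(8, -188), Pow(72, -1)) = Mul(-180, Rational(1, 72)) = Rational(-5, 2)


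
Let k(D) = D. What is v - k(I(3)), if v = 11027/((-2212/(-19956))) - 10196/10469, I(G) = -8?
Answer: 575979133175/5789357 ≈ 99489.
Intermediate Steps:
v = 575932818319/5789357 (v = 11027/((-2212*(-1/19956))) - 10196*1/10469 = 11027/(553/4989) - 10196/10469 = 11027*(4989/553) - 10196/10469 = 55013703/553 - 10196/10469 = 575932818319/5789357 ≈ 99481.)
v - k(I(3)) = 575932818319/5789357 - 1*(-8) = 575932818319/5789357 + 8 = 575979133175/5789357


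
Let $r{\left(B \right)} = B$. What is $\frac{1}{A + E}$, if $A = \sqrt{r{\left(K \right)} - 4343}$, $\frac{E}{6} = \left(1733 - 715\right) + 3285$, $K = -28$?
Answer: $\frac{8606}{222191165} - \frac{i \sqrt{4371}}{666573495} \approx 3.8732 \cdot 10^{-5} - 9.9184 \cdot 10^{-8} i$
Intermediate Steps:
$E = 25818$ ($E = 6 \left(\left(1733 - 715\right) + 3285\right) = 6 \left(1018 + 3285\right) = 6 \cdot 4303 = 25818$)
$A = i \sqrt{4371}$ ($A = \sqrt{-28 - 4343} = \sqrt{-4371} = i \sqrt{4371} \approx 66.114 i$)
$\frac{1}{A + E} = \frac{1}{i \sqrt{4371} + 25818} = \frac{1}{25818 + i \sqrt{4371}}$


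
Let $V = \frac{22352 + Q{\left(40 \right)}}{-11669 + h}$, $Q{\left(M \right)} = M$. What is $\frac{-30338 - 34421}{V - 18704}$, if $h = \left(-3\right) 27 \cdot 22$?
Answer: $\frac{871073309}{251609896} \approx 3.462$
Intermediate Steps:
$h = -1782$ ($h = \left(-81\right) 22 = -1782$)
$V = - \frac{22392}{13451}$ ($V = \frac{22352 + 40}{-11669 - 1782} = \frac{22392}{-13451} = 22392 \left(- \frac{1}{13451}\right) = - \frac{22392}{13451} \approx -1.6647$)
$\frac{-30338 - 34421}{V - 18704} = \frac{-30338 - 34421}{- \frac{22392}{13451} - 18704} = \frac{-30338 - 34421}{- \frac{251609896}{13451}} = \left(-30338 - 34421\right) \left(- \frac{13451}{251609896}\right) = \left(-64759\right) \left(- \frac{13451}{251609896}\right) = \frac{871073309}{251609896}$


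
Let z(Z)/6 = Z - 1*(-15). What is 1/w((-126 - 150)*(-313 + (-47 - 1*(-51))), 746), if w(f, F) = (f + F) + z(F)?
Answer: 1/90596 ≈ 1.1038e-5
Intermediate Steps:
z(Z) = 90 + 6*Z (z(Z) = 6*(Z - 1*(-15)) = 6*(Z + 15) = 6*(15 + Z) = 90 + 6*Z)
w(f, F) = 90 + f + 7*F (w(f, F) = (f + F) + (90 + 6*F) = (F + f) + (90 + 6*F) = 90 + f + 7*F)
1/w((-126 - 150)*(-313 + (-47 - 1*(-51))), 746) = 1/(90 + (-126 - 150)*(-313 + (-47 - 1*(-51))) + 7*746) = 1/(90 - 276*(-313 + (-47 + 51)) + 5222) = 1/(90 - 276*(-313 + 4) + 5222) = 1/(90 - 276*(-309) + 5222) = 1/(90 + 85284 + 5222) = 1/90596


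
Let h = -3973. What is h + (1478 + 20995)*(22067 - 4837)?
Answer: 387205817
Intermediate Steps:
h + (1478 + 20995)*(22067 - 4837) = -3973 + (1478 + 20995)*(22067 - 4837) = -3973 + 22473*17230 = -3973 + 387209790 = 387205817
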